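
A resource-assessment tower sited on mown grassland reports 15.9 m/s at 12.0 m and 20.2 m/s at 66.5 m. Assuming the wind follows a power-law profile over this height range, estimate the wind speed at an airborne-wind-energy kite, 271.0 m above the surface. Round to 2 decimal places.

First find α: α = ln(V₂/V₁)/ln(z₂/z₁) = ln(20.2/15.9)/ln(66.5/12.0) = 0.23936/1.71230 = 0.1398
Extrapolate from 66.5 m to 271.0 m: V₃ = 20.2 × (271.0/66.5)^0.1398 = 20.2 × 1.2170 = 24.5835 m/s

24.58 m/s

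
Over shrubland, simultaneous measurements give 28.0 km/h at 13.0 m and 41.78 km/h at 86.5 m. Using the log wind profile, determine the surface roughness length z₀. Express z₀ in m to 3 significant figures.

Log law: V(z) ∝ ln(z/z₀). With r = V₁/V₂ = 28.0/41.78 = 0.67018,
r · ln(z₂/z₀) = ln(z₁/z₀) ⇒ ln z₀ = (ln z₁ − r·ln z₂)/(1 − r)
ln z₀ = (2.56495 − 0.67018×4.46014) / 0.32982 = -1.2860
z₀ = exp(-1.2860) = 0.2764 m

z₀ ≈ 0.276 m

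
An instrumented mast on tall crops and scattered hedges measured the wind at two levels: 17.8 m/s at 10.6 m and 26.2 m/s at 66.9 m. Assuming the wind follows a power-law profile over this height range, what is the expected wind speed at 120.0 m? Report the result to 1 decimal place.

First find α: α = ln(V₂/V₁)/ln(z₂/z₁) = ln(26.2/17.8)/ln(66.9/10.6) = 0.38656/1.84234 = 0.2098
Extrapolate from 66.9 m to 120.0 m: V₃ = 26.2 × (120.0/66.9)^0.2098 = 26.2 × 1.1304 = 29.6172 m/s

29.6 m/s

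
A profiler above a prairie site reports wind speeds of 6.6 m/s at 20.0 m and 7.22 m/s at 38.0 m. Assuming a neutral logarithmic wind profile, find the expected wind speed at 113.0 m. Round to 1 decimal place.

Log law: V ∝ ln(z/z₀). From the pair, with r = V₁/V₂ = 0.91413,
ln z₀ = (ln z₁ − r·ln z₂)/(1 − r) = (2.9957 − 0.91413×3.6376)/0.08587 = -3.8369 → z₀ = 0.02156 m
V₃ = V₁ · ln(z₃/z₀)/ln(z₁/z₀) = 6.6 × 8.5643/6.8326 = 8.2727 m/s

8.3 m/s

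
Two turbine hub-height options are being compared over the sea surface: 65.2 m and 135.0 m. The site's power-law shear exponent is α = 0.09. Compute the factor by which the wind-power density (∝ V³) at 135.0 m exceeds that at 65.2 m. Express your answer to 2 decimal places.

1.22

Speed ratio: V_B/V_A = (z_B/z_A)^α = (135.0/65.2)^0.09 = (2.0706)^0.09 = 1.06770
Power-density ratio: P_B/P_A = (V_B/V_A)³ = (1.06770)³ = 1.21715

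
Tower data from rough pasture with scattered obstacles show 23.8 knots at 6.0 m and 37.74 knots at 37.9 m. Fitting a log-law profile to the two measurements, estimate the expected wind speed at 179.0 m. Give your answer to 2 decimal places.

49.48 knots

Log law: V ∝ ln(z/z₀). From the pair, with r = V₁/V₂ = 0.63063,
ln z₀ = (ln z₁ − r·ln z₂)/(1 − r) = (1.7918 − 0.63063×3.6350)/0.36937 = -1.3552 → z₀ = 0.2579 m
V₃ = V₁ · ln(z₃/z₀)/ln(z₁/z₀) = 23.8 × 6.5425/3.1469 = 49.4810 knots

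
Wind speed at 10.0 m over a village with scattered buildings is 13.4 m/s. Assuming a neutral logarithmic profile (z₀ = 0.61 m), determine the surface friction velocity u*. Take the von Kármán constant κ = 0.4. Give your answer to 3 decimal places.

Log law: V(z) = (u*/κ) · ln(z/z₀) ⇒ u* = κ · V / ln(z/z₀)
u* = 0.4 × 13.4 / ln(10.0/0.61) = 0.4 × 13.4 / 2.7969
   = 5.3600 / 2.7969 = 1.9164 m/s

u* ≈ 1.916 m/s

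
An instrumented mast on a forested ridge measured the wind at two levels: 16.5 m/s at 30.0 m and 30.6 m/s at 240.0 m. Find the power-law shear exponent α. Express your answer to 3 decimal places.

α ≈ 0.297

Power law: V₂/V₁ = (z₂/z₁)^α ⇒ α = ln(V₂/V₁) / ln(z₂/z₁)
α = ln(30.6/16.5) / ln(240.0/30.0) = ln(1.8545) / ln(8.0000)
  = 0.61764 / 2.07944 = 0.29702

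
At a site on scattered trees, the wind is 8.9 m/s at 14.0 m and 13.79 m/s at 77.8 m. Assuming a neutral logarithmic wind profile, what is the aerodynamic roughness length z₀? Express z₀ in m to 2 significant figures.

z₀ ≈ 0.62 m

Log law: V(z) ∝ ln(z/z₀). With r = V₁/V₂ = 8.9/13.79 = 0.64540,
r · ln(z₂/z₀) = ln(z₁/z₀) ⇒ ln z₀ = (ln z₁ − r·ln z₂)/(1 − r)
ln z₀ = (2.63906 − 0.64540×4.35414) / 0.35460 = -0.4825
z₀ = exp(-0.4825) = 0.6173 m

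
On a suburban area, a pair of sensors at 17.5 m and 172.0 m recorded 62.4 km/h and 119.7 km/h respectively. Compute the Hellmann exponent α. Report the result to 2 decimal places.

Power law: V₂/V₁ = (z₂/z₁)^α ⇒ α = ln(V₂/V₁) / ln(z₂/z₁)
α = ln(119.7/62.4) / ln(172.0/17.5) = ln(1.9183) / ln(9.8286)
  = 0.65142 / 2.28529 = 0.28505

α ≈ 0.29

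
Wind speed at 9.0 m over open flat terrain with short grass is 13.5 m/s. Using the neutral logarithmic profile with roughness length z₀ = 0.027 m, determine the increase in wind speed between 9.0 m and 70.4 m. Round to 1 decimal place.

Log law: V₂ = V₁ · ln(z₂/z₀)/ln(z₁/z₀) = 13.5 × 7.8661/5.8091 = 18.2802 m/s
ΔV = 18.2802 − 13.5 = 4.7802 m/s

4.8 m/s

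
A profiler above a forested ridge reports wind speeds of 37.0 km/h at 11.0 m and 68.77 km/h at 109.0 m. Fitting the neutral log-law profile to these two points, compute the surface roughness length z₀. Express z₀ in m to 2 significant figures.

z₀ ≈ 0.76 m

Log law: V(z) ∝ ln(z/z₀). With r = V₁/V₂ = 37.0/68.77 = 0.53803,
r · ln(z₂/z₀) = ln(z₁/z₀) ⇒ ln z₀ = (ln z₁ − r·ln z₂)/(1 − r)
ln z₀ = (2.39790 − 0.53803×4.69135) / 0.46197 = -0.2731
z₀ = exp(-0.2731) = 0.7610 m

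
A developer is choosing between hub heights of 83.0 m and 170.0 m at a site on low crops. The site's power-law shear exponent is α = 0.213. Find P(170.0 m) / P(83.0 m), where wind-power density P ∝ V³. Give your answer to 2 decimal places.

1.58

Speed ratio: V_B/V_A = (z_B/z_A)^α = (170.0/83.0)^0.213 = (2.0482)^0.213 = 1.16499
Power-density ratio: P_B/P_A = (V_B/V_A)³ = (1.16499)³ = 1.58112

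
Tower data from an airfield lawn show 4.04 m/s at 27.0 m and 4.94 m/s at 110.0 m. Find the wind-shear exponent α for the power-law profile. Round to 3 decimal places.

α ≈ 0.143

Power law: V₂/V₁ = (z₂/z₁)^α ⇒ α = ln(V₂/V₁) / ln(z₂/z₁)
α = ln(4.94/4.04) / ln(110.0/27.0) = ln(1.2228) / ln(4.0741)
  = 0.20112 / 1.40464 = 0.14318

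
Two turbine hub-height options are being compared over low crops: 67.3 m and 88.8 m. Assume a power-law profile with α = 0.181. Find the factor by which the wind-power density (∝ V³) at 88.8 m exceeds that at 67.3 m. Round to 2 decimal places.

1.16

Speed ratio: V_B/V_A = (z_B/z_A)^α = (88.8/67.3)^0.181 = (1.3195)^0.181 = 1.05146
Power-density ratio: P_B/P_A = (V_B/V_A)³ = (1.05146)³ = 1.16245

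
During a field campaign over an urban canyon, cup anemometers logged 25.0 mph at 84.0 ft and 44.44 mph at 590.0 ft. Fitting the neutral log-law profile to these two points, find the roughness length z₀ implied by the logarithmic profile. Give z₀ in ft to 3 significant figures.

Log law: V(z) ∝ ln(z/z₀). With r = V₁/V₂ = 25.0/44.44 = 0.56256,
r · ln(z₂/z₀) = ln(z₁/z₀) ⇒ ln z₀ = (ln z₁ − r·ln z₂)/(1 − r)
ln z₀ = (4.43082 − 0.56256×6.38012) / 0.43744 = 1.9240
z₀ = exp(1.9240) = 6.848 ft

z₀ ≈ 6.85 ft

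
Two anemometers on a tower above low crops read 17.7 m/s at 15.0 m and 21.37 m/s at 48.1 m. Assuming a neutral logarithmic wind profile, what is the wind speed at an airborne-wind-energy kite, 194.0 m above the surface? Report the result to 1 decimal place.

Log law: V ∝ ln(z/z₀). From the pair, with r = V₁/V₂ = 0.82826,
ln z₀ = (ln z₁ − r·ln z₂)/(1 − r) = (2.7081 − 0.82826×3.8733)/0.17174 = -2.9117 → z₀ = 0.05438 m
V₃ = V₁ · ln(z₃/z₀)/ln(z₁/z₀) = 17.7 × 8.1796/5.6198 = 25.7623 m/s

25.8 m/s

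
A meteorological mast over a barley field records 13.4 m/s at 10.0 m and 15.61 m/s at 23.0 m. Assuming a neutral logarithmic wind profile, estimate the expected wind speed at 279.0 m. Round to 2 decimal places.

Log law: V ∝ ln(z/z₀). From the pair, with r = V₁/V₂ = 0.85842,
ln z₀ = (ln z₁ − r·ln z₂)/(1 − r) = (2.3026 − 0.85842×3.1355)/0.14158 = -2.7476 → z₀ = 0.06408 m
V₃ = V₁ · ln(z₃/z₀)/ln(z₁/z₀) = 13.4 × 8.3788/5.0502 = 22.2320 m/s

22.23 m/s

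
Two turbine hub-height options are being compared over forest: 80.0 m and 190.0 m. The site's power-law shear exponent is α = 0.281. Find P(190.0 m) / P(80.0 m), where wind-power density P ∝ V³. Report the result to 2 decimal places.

2.07

Speed ratio: V_B/V_A = (z_B/z_A)^α = (190.0/80.0)^0.281 = (2.3750)^0.281 = 1.27515
Power-density ratio: P_B/P_A = (V_B/V_A)³ = (1.27515)³ = 2.07341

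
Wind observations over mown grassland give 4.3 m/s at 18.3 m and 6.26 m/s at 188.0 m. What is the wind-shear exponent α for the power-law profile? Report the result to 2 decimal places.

Power law: V₂/V₁ = (z₂/z₁)^α ⇒ α = ln(V₂/V₁) / ln(z₂/z₁)
α = ln(6.26/4.3) / ln(188.0/18.3) = ln(1.4558) / ln(10.2732)
  = 0.37557 / 2.32954 = 0.16122

α ≈ 0.16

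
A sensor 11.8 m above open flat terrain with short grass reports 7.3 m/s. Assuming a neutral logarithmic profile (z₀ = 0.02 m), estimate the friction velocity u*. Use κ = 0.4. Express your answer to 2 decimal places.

u* ≈ 0.46 m/s

Log law: V(z) = (u*/κ) · ln(z/z₀) ⇒ u* = κ · V / ln(z/z₀)
u* = 0.4 × 7.3 / ln(11.8/0.02) = 0.4 × 7.3 / 6.3801
   = 2.9200 / 6.3801 = 0.4577 m/s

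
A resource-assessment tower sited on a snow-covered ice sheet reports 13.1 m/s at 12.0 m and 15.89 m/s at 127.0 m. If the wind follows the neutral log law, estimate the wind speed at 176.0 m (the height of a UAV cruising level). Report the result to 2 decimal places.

Log law: V ∝ ln(z/z₀). From the pair, with r = V₁/V₂ = 0.82442,
ln z₀ = (ln z₁ − r·ln z₂)/(1 − r) = (2.4849 − 0.82442×4.8442)/0.17558 = -8.5927 → z₀ = 0.0001855 m
V₃ = V₁ · ln(z₃/z₀)/ln(z₁/z₀) = 13.1 × 13.7632/11.0776 = 16.2759 m/s

16.28 m/s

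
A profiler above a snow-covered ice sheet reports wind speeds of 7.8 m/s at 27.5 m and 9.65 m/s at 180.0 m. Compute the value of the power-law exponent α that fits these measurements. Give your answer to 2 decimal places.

Power law: V₂/V₁ = (z₂/z₁)^α ⇒ α = ln(V₂/V₁) / ln(z₂/z₁)
α = ln(9.65/7.8) / ln(180.0/27.5) = ln(1.2372) / ln(6.5455)
  = 0.21283 / 1.87877 = 0.11328

α ≈ 0.11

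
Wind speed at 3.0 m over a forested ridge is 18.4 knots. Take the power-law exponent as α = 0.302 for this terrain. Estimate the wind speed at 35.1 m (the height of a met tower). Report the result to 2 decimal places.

38.67 knots

Power-law profile: V₂ = V₁ · (z₂/z₁)^α
V₂ = 18.4 × (35.1/3.0)^0.302 = 18.4 × (11.7000)^0.302
    = 18.4 × 2.1018 = 38.6732 knots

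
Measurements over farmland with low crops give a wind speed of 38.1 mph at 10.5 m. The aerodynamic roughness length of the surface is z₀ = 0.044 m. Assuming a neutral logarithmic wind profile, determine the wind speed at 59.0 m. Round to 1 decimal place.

Log law: V(z) ∝ ln(z/z₀), so V₂/V₁ = ln(z₂/z₀) / ln(z₁/z₀).
ln(59.0/0.044) = 7.2011, ln(10.5/0.044) = 5.4749
V₂ = 38.1 × 7.2011/5.4749 = 38.1 × 1.3153 = 50.1123 mph

50.1 mph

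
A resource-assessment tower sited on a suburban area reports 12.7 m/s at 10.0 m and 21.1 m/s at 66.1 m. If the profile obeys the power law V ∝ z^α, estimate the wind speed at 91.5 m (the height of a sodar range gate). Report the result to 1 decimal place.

23.0 m/s

First find α: α = ln(V₂/V₁)/ln(z₂/z₁) = ln(21.1/12.7)/ln(66.1/10.0) = 0.50767/1.88858 = 0.2688
Extrapolate from 66.1 m to 91.5 m: V₃ = 21.1 × (91.5/66.1)^0.2688 = 21.1 × 1.0913 = 23.0273 m/s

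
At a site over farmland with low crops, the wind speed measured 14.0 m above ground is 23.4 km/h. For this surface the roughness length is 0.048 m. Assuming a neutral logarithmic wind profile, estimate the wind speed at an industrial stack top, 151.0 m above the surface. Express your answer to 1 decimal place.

33.2 km/h

Log law: V(z) ∝ ln(z/z₀), so V₂/V₁ = ln(z₂/z₀) / ln(z₁/z₀).
ln(151.0/0.048) = 8.0538, ln(14.0/0.048) = 5.6756
V₂ = 23.4 × 8.0538/5.6756 = 23.4 × 1.4190 = 33.2052 km/h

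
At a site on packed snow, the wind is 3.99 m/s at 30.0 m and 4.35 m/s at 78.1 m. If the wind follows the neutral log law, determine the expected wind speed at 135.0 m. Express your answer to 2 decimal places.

Log law: V ∝ ln(z/z₀). From the pair, with r = V₁/V₂ = 0.91724,
ln z₀ = (ln z₁ − r·ln z₂)/(1 − r) = (3.4012 − 0.91724×4.3580)/0.08276 = -7.2033 → z₀ = 0.0007442 m
V₃ = V₁ · ln(z₃/z₀)/ln(z₁/z₀) = 3.99 × 12.1085/10.6045 = 4.5559 m/s

4.56 m/s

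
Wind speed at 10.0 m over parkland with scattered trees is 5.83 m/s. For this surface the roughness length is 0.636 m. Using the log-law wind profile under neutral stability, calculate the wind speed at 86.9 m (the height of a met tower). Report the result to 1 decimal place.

10.4 m/s

Log law: V(z) ∝ ln(z/z₀), so V₂/V₁ = ln(z₂/z₀) / ln(z₁/z₀).
ln(86.9/0.636) = 4.9173, ln(10.0/0.636) = 2.7551
V₂ = 5.83 × 4.9173/2.7551 = 5.83 × 1.7848 = 10.4053 m/s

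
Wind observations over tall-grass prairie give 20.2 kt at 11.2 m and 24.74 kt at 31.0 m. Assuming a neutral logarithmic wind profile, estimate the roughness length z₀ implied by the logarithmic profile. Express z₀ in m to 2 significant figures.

Log law: V(z) ∝ ln(z/z₀). With r = V₁/V₂ = 20.2/24.74 = 0.81649,
r · ln(z₂/z₀) = ln(z₁/z₀) ⇒ ln z₀ = (ln z₁ − r·ln z₂)/(1 − r)
ln z₀ = (2.41591 − 0.81649×3.43399) / 0.18351 = -2.1138
z₀ = exp(-2.1138) = 0.1208 m

z₀ ≈ 0.12 m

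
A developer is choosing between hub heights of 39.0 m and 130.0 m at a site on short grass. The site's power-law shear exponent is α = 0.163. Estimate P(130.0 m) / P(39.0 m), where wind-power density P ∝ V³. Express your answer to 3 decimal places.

Speed ratio: V_B/V_A = (z_B/z_A)^α = (130.0/39.0)^0.163 = (3.3333)^0.163 = 1.21683
Power-density ratio: P_B/P_A = (V_B/V_A)³ = (1.21683)³ = 1.80172

1.802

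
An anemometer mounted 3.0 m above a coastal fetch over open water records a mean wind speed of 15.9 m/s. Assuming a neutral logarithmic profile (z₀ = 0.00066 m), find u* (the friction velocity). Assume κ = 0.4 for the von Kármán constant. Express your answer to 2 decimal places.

u* ≈ 0.76 m/s

Log law: V(z) = (u*/κ) · ln(z/z₀) ⇒ u* = κ · V / ln(z/z₀)
u* = 0.4 × 15.9 / ln(3.0/0.00066) = 0.4 × 15.9 / 8.4219
   = 6.3600 / 8.4219 = 0.7552 m/s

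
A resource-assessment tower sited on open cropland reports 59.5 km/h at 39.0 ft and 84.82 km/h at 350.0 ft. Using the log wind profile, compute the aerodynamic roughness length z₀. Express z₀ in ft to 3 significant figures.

z₀ ≈ 0.225 ft

Log law: V(z) ∝ ln(z/z₀). With r = V₁/V₂ = 59.5/84.82 = 0.70149,
r · ln(z₂/z₀) = ln(z₁/z₀) ⇒ ln z₀ = (ln z₁ − r·ln z₂)/(1 − r)
ln z₀ = (3.66356 − 0.70149×5.85793) / 0.29851 = -1.4930
z₀ = exp(-1.4930) = 0.2247 ft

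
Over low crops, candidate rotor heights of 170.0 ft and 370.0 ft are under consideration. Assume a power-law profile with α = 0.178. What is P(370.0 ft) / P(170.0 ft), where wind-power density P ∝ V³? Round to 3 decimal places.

1.515

Speed ratio: V_B/V_A = (z_B/z_A)^α = (370.0/170.0)^0.178 = (2.1765)^0.178 = 1.14847
Power-density ratio: P_B/P_A = (V_B/V_A)³ = (1.14847)³ = 1.51482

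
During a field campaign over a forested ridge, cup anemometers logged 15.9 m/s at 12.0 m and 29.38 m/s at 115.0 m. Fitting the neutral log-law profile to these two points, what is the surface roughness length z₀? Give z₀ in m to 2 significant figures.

Log law: V(z) ∝ ln(z/z₀). With r = V₁/V₂ = 15.9/29.38 = 0.54118,
r · ln(z₂/z₀) = ln(z₁/z₀) ⇒ ln z₀ = (ln z₁ − r·ln z₂)/(1 − r)
ln z₀ = (2.48491 − 0.54118×4.74493) / 0.45882 = -0.1809
z₀ = exp(-0.1809) = 0.8346 m

z₀ ≈ 0.83 m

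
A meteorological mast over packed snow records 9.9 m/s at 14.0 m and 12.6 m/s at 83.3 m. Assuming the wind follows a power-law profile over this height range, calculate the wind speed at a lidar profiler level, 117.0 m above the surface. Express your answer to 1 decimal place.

First find α: α = ln(V₂/V₁)/ln(z₂/z₁) = ln(12.6/9.9)/ln(83.3/14.0) = 0.24116/1.78339 = 0.1352
Extrapolate from 83.3 m to 117.0 m: V₃ = 12.6 × (117.0/83.3)^0.1352 = 12.6 × 1.0470 = 13.1923 m/s

13.2 m/s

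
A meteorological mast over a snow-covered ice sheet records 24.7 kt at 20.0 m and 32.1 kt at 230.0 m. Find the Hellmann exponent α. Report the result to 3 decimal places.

Power law: V₂/V₁ = (z₂/z₁)^α ⇒ α = ln(V₂/V₁) / ln(z₂/z₁)
α = ln(32.1/24.7) / ln(230.0/20.0) = ln(1.2996) / ln(11.5000)
  = 0.26205 / 2.44235 = 0.10730

α ≈ 0.107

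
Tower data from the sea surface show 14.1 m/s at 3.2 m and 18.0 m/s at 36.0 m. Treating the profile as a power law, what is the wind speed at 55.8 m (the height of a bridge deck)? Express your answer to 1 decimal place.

18.8 m/s

First find α: α = ln(V₂/V₁)/ln(z₂/z₁) = ln(18.0/14.1)/ln(36.0/3.2) = 0.24420/2.42037 = 0.1009
Extrapolate from 36.0 m to 55.8 m: V₃ = 18.0 × (55.8/36.0)^0.1009 = 18.0 × 1.0452 = 18.8138 m/s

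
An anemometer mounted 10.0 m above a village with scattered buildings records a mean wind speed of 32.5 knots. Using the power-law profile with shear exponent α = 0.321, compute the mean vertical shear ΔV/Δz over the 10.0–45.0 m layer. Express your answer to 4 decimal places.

0.5763 knots/m

Power law: V₂ = V₁ · (z₂/z₁)^α = 32.5 × (4.5000)^0.321 = 52.6702 knots
ΔV/Δz = (52.6702 − 32.5)/(45.0 − 10.0) = 20.1702/35.0000 = 0.57629 knots/m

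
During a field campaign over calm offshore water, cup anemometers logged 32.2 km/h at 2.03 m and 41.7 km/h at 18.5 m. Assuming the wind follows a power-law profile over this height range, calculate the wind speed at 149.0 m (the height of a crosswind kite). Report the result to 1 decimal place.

First find α: α = ln(V₂/V₁)/ln(z₂/z₁) = ln(41.7/32.2)/ln(18.5/2.03) = 0.25853/2.20973 = 0.1170
Extrapolate from 18.5 m to 149.0 m: V₃ = 41.7 × (149.0/18.5)^0.1170 = 41.7 × 1.2764 = 53.2277 km/h

53.2 km/h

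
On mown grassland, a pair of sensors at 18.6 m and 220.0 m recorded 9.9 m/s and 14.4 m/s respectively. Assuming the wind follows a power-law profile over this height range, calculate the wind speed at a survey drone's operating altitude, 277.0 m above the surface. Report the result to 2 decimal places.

First find α: α = ln(V₂/V₁)/ln(z₂/z₁) = ln(14.4/9.9)/ln(220.0/18.6) = 0.37469/2.47047 = 0.1517
Extrapolate from 220.0 m to 277.0 m: V₃ = 14.4 × (277.0/220.0)^0.1517 = 14.4 × 1.0356 = 14.9121 m/s

14.91 m/s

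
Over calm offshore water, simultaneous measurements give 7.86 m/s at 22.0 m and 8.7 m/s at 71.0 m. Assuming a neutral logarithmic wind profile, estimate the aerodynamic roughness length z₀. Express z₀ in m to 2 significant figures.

z₀ ≈ 0.00038 m

Log law: V(z) ∝ ln(z/z₀). With r = V₁/V₂ = 7.86/8.7 = 0.90345,
r · ln(z₂/z₀) = ln(z₁/z₀) ⇒ ln z₀ = (ln z₁ − r·ln z₂)/(1 − r)
ln z₀ = (3.09104 − 0.90345×4.26268) / 0.09655 = -7.8721
z₀ = exp(-7.8721) = 0.0003812 m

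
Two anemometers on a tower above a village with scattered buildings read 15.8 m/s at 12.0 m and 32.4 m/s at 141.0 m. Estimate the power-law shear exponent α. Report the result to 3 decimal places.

Power law: V₂/V₁ = (z₂/z₁)^α ⇒ α = ln(V₂/V₁) / ln(z₂/z₁)
α = ln(32.4/15.8) / ln(141.0/12.0) = ln(2.0506) / ln(11.7500)
  = 0.71815 / 2.46385 = 0.29147

α ≈ 0.291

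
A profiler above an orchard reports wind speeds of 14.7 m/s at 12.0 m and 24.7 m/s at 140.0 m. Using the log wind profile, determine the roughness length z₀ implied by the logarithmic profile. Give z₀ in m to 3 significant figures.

z₀ ≈ 0.324 m

Log law: V(z) ∝ ln(z/z₀). With r = V₁/V₂ = 14.7/24.7 = 0.59514,
r · ln(z₂/z₀) = ln(z₁/z₀) ⇒ ln z₀ = (ln z₁ − r·ln z₂)/(1 − r)
ln z₀ = (2.48491 − 0.59514×4.94164) / 0.40486 = -1.1265
z₀ = exp(-1.1265) = 0.3242 m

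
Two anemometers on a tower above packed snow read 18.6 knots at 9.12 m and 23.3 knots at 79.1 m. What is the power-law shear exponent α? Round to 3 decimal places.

α ≈ 0.104

Power law: V₂/V₁ = (z₂/z₁)^α ⇒ α = ln(V₂/V₁) / ln(z₂/z₁)
α = ln(23.3/18.6) / ln(79.1/9.12) = ln(1.2527) / ln(8.6732)
  = 0.22529 / 2.16024 = 0.10429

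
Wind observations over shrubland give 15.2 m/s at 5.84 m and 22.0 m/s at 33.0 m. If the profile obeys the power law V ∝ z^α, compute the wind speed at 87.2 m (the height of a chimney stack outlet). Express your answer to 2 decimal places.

27.07 m/s

First find α: α = ln(V₂/V₁)/ln(z₂/z₁) = ln(22.0/15.2)/ln(33.0/5.84) = 0.36975/1.73178 = 0.2135
Extrapolate from 33.0 m to 87.2 m: V₃ = 22.0 × (87.2/33.0)^0.2135 = 22.0 × 1.2306 = 27.0722 m/s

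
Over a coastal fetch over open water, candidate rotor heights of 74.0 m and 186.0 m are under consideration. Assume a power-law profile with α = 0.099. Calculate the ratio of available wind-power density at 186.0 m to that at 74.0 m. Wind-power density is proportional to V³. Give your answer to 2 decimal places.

Speed ratio: V_B/V_A = (z_B/z_A)^α = (186.0/74.0)^0.099 = (2.5135)^0.099 = 1.09554
Power-density ratio: P_B/P_A = (V_B/V_A)³ = (1.09554)³ = 1.31487

1.31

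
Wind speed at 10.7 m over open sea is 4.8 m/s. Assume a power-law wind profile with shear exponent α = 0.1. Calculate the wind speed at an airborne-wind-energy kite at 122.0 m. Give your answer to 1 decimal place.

Power-law profile: V₂ = V₁ · (z₂/z₁)^α
V₂ = 4.8 × (122.0/10.7)^0.1 = 4.8 × (11.4019)^0.1
    = 4.8 × 1.2756 = 6.1226 m/s

6.1 m/s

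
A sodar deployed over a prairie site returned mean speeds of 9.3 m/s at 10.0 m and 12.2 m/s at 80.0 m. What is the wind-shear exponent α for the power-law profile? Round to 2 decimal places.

α ≈ 0.13

Power law: V₂/V₁ = (z₂/z₁)^α ⇒ α = ln(V₂/V₁) / ln(z₂/z₁)
α = ln(12.2/9.3) / ln(80.0/10.0) = ln(1.3118) / ln(8.0000)
  = 0.27142 / 2.07944 = 0.13053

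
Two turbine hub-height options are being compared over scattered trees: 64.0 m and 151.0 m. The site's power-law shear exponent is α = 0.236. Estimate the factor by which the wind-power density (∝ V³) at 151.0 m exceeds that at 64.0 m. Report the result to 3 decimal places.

1.836

Speed ratio: V_B/V_A = (z_B/z_A)^α = (151.0/64.0)^0.236 = (2.3594)^0.236 = 1.22456
Power-density ratio: P_B/P_A = (V_B/V_A)³ = (1.22456)³ = 1.83629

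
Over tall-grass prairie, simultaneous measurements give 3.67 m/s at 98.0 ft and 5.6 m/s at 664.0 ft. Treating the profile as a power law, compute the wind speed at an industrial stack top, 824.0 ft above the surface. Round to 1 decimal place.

First find α: α = ln(V₂/V₁)/ln(z₂/z₁) = ln(5.6/3.67)/ln(664.0/98.0) = 0.42257/1.91331 = 0.2209
Extrapolate from 664.0 ft to 824.0 ft: V₃ = 5.6 × (824.0/664.0)^0.2209 = 5.6 × 1.0488 = 5.8735 m/s

5.9 m/s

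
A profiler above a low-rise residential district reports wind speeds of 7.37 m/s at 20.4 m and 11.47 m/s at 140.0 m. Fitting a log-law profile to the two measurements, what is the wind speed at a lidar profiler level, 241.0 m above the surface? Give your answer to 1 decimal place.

Log law: V ∝ ln(z/z₀). From the pair, with r = V₁/V₂ = 0.64255,
ln z₀ = (ln z₁ − r·ln z₂)/(1 − r) = (3.0155 − 0.64255×4.9416)/0.35745 = -0.4468 → z₀ = 0.6397 m
V₃ = V₁ · ln(z₃/z₀)/ln(z₁/z₀) = 7.37 × 5.9316/3.4623 = 12.6262 m/s

12.6 m/s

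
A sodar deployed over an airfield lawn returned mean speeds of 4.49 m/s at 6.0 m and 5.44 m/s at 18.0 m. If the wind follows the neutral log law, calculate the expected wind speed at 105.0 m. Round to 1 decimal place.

7.0 m/s

Log law: V ∝ ln(z/z₀). From the pair, with r = V₁/V₂ = 0.82537,
ln z₀ = (ln z₁ − r·ln z₂)/(1 − r) = (1.7918 − 0.82537×2.8904)/0.17463 = -3.4006 → z₀ = 0.03335 m
V₃ = V₁ · ln(z₃/z₀)/ln(z₁/z₀) = 4.49 × 8.0546/5.1924 = 6.9650 m/s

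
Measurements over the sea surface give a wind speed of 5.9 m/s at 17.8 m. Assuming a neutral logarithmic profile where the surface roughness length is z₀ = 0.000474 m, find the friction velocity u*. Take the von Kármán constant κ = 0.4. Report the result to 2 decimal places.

u* ≈ 0.22 m/s

Log law: V(z) = (u*/κ) · ln(z/z₀) ⇒ u* = κ · V / ln(z/z₀)
u* = 0.4 × 5.9 / ln(17.8/0.000474) = 0.4 × 5.9 / 10.5335
   = 2.3600 / 10.5335 = 0.2240 m/s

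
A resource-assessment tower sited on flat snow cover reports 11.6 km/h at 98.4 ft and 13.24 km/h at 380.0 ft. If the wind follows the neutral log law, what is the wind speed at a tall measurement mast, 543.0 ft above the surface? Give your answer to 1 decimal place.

Log law: V ∝ ln(z/z₀). From the pair, with r = V₁/V₂ = 0.87613,
ln z₀ = (ln z₁ − r·ln z₂)/(1 − r) = (4.5890 − 0.87613×5.9402)/0.12387 = -4.9677 → z₀ = 0.006959 ft
V₃ = V₁ · ln(z₃/z₀)/ln(z₁/z₀) = 11.6 × 11.2648/9.5568 = 13.6733 km/h

13.7 km/h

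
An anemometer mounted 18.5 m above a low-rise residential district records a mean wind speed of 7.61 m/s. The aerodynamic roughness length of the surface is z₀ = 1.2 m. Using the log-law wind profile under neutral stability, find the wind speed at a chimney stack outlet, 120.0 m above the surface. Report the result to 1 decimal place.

Log law: V(z) ∝ ln(z/z₀), so V₂/V₁ = ln(z₂/z₀) / ln(z₁/z₀).
ln(120.0/1.2) = 4.6052, ln(18.5/1.2) = 2.7354
V₂ = 7.61 × 4.6052/2.7354 = 7.61 × 1.6835 = 12.8116 m/s

12.8 m/s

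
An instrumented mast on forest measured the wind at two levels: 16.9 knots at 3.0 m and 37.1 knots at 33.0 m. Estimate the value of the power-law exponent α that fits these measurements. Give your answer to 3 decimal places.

α ≈ 0.328

Power law: V₂/V₁ = (z₂/z₁)^α ⇒ α = ln(V₂/V₁) / ln(z₂/z₁)
α = ln(37.1/16.9) / ln(33.0/3.0) = ln(2.1953) / ln(11.0000)
  = 0.78630 / 2.39790 = 0.32791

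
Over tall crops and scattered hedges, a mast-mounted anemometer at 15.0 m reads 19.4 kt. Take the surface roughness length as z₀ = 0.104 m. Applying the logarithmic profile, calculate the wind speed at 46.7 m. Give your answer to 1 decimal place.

23.8 kt

Log law: V(z) ∝ ln(z/z₀), so V₂/V₁ = ln(z₂/z₀) / ln(z₁/z₀).
ln(46.7/0.104) = 6.1071, ln(15.0/0.104) = 4.9714
V₂ = 19.4 × 6.1071/4.9714 = 19.4 × 1.2284 = 23.8318 kt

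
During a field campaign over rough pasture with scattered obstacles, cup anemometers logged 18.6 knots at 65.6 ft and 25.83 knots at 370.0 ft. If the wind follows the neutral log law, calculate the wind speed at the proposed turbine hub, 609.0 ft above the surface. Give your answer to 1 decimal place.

Log law: V ∝ ln(z/z₀). From the pair, with r = V₁/V₂ = 0.72009,
ln z₀ = (ln z₁ − r·ln z₂)/(1 − r) = (4.1836 − 0.72009×5.9135)/0.27991 = -0.2669 → z₀ = 0.7658 ft
V₃ = V₁ · ln(z₃/z₀)/ln(z₁/z₀) = 18.6 × 6.6787/4.4504 = 27.9126 knots

27.9 knots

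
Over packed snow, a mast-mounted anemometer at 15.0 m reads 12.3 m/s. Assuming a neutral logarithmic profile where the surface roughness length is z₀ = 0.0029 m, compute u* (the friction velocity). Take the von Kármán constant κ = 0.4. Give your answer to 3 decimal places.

Log law: V(z) = (u*/κ) · ln(z/z₀) ⇒ u* = κ · V / ln(z/z₀)
u* = 0.4 × 12.3 / ln(15.0/0.0029) = 0.4 × 12.3 / 8.5511
   = 4.9200 / 8.5511 = 0.5754 m/s

u* ≈ 0.575 m/s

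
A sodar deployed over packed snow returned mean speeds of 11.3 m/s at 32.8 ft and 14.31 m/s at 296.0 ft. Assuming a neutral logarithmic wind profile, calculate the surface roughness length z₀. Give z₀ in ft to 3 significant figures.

Log law: V(z) ∝ ln(z/z₀). With r = V₁/V₂ = 11.3/14.31 = 0.78966,
r · ln(z₂/z₀) = ln(z₁/z₀) ⇒ ln z₀ = (ln z₁ − r·ln z₂)/(1 − r)
ln z₀ = (3.49043 − 0.78966×5.69036) / 0.21034 = -4.7684
z₀ = exp(-4.7684) = 0.008494 ft

z₀ ≈ 0.00849 ft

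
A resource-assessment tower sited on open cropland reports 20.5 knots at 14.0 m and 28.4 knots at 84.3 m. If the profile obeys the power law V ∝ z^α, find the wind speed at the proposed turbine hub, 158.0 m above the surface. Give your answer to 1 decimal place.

31.8 knots

First find α: α = ln(V₂/V₁)/ln(z₂/z₁) = ln(28.4/20.5)/ln(84.3/14.0) = 0.32596/1.79532 = 0.1816
Extrapolate from 84.3 m to 158.0 m: V₃ = 28.4 × (158.0/84.3)^0.1816 = 28.4 × 1.1208 = 31.8313 knots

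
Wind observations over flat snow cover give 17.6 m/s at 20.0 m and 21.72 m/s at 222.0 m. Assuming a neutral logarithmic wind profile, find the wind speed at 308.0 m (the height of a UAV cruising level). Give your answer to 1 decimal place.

22.3 m/s

Log law: V ∝ ln(z/z₀). From the pair, with r = V₁/V₂ = 0.81031,
ln z₀ = (ln z₁ − r·ln z₂)/(1 − r) = (2.9957 − 0.81031×5.4027)/0.18969 = -7.2864 → z₀ = 0.0006848 m
V₃ = V₁ · ln(z₃/z₀)/ln(z₁/z₀) = 17.6 × 13.0165/10.2821 = 22.2805 m/s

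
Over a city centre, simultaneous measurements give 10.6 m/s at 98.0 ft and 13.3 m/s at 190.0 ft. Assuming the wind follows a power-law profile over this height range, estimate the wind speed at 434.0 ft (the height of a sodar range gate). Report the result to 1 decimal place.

First find α: α = ln(V₂/V₁)/ln(z₂/z₁) = ln(13.3/10.6)/ln(190.0/98.0) = 0.22691/0.66206 = 0.3427
Extrapolate from 190.0 ft to 434.0 ft: V₃ = 13.3 × (434.0/190.0)^0.3427 = 13.3 × 1.3272 = 17.6524 m/s

17.7 m/s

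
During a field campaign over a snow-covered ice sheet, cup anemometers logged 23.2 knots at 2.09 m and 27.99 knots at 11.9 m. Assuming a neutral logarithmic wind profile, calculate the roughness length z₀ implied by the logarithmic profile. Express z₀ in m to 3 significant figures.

z₀ ≈ 0.000459 m

Log law: V(z) ∝ ln(z/z₀). With r = V₁/V₂ = 23.2/27.99 = 0.82887,
r · ln(z₂/z₀) = ln(z₁/z₀) ⇒ ln z₀ = (ln z₁ − r·ln z₂)/(1 − r)
ln z₀ = (0.73716 − 0.82887×2.47654) / 0.17113 = -7.6874
z₀ = exp(-7.6874) = 0.0004586 m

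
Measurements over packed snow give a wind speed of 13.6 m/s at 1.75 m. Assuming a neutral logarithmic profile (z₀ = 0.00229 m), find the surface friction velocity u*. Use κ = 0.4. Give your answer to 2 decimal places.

Log law: V(z) = (u*/κ) · ln(z/z₀) ⇒ u* = κ · V / ln(z/z₀)
u* = 0.4 × 13.6 / ln(1.75/0.00229) = 0.4 × 13.6 / 6.6388
   = 5.4400 / 6.6388 = 0.8194 m/s

u* ≈ 0.82 m/s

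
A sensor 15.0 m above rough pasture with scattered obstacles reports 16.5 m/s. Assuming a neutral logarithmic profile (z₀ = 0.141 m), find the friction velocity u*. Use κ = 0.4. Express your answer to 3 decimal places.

Log law: V(z) = (u*/κ) · ln(z/z₀) ⇒ u* = κ · V / ln(z/z₀)
u* = 0.4 × 16.5 / ln(15.0/0.141) = 0.4 × 16.5 / 4.6670
   = 6.6000 / 4.6670 = 1.4142 m/s

u* ≈ 1.414 m/s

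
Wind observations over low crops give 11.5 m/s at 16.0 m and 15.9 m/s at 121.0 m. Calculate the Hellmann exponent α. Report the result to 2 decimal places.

Power law: V₂/V₁ = (z₂/z₁)^α ⇒ α = ln(V₂/V₁) / ln(z₂/z₁)
α = ln(15.9/11.5) / ln(121.0/16.0) = ln(1.3826) / ln(7.5625)
  = 0.32397 / 2.02320 = 0.16013

α ≈ 0.16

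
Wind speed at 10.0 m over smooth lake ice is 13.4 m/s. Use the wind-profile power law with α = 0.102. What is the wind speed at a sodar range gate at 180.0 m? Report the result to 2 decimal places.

17.99 m/s

Power-law profile: V₂ = V₁ · (z₂/z₁)^α
V₂ = 13.4 × (180.0/10.0)^0.102 = 13.4 × (18.0000)^0.102
    = 13.4 × 1.3429 = 17.9946 m/s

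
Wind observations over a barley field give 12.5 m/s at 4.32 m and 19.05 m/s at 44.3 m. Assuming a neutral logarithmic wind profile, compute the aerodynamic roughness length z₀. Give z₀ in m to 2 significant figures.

Log law: V(z) ∝ ln(z/z₀). With r = V₁/V₂ = 12.5/19.05 = 0.65617,
r · ln(z₂/z₀) = ln(z₁/z₀) ⇒ ln z₀ = (ln z₁ − r·ln z₂)/(1 − r)
ln z₀ = (1.46326 − 0.65617×3.79098) / 0.34383 = -2.9790
z₀ = exp(-2.9790) = 0.05084 m

z₀ ≈ 0.051 m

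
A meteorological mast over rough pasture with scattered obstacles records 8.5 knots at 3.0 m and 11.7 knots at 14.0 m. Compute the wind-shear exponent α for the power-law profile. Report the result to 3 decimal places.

Power law: V₂/V₁ = (z₂/z₁)^α ⇒ α = ln(V₂/V₁) / ln(z₂/z₁)
α = ln(11.7/8.5) / ln(14.0/3.0) = ln(1.3765) / ln(4.6667)
  = 0.31952 / 1.54045 = 0.20742

α ≈ 0.207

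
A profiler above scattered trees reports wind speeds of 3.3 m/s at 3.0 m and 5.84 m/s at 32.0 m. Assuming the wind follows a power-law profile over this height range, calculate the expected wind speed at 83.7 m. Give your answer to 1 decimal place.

First find α: α = ln(V₂/V₁)/ln(z₂/z₁) = ln(5.84/3.3)/ln(32.0/3.0) = 0.57081/2.36712 = 0.2411
Extrapolate from 32.0 m to 83.7 m: V₃ = 5.84 × (83.7/32.0)^0.2411 = 5.84 × 1.2609 = 7.3639 m/s

7.4 m/s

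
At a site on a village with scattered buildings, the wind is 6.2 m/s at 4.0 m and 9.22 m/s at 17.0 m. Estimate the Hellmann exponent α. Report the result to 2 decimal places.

α ≈ 0.27

Power law: V₂/V₁ = (z₂/z₁)^α ⇒ α = ln(V₂/V₁) / ln(z₂/z₁)
α = ln(9.22/6.2) / ln(17.0/4.0) = ln(1.4871) / ln(4.2500)
  = 0.39683 / 1.44692 = 0.27426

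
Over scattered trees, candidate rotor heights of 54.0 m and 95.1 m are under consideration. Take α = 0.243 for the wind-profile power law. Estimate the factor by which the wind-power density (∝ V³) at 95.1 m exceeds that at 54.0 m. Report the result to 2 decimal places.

Speed ratio: V_B/V_A = (z_B/z_A)^α = (95.1/54.0)^0.243 = (1.7611)^0.243 = 1.14743
Power-density ratio: P_B/P_A = (V_B/V_A)³ = (1.14743)³ = 1.51070

1.51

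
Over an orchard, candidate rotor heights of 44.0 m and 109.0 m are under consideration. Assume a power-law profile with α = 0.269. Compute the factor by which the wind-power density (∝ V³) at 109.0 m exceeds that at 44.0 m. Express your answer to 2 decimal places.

2.08

Speed ratio: V_B/V_A = (z_B/z_A)^α = (109.0/44.0)^0.269 = (2.4773)^0.269 = 1.27638
Power-density ratio: P_B/P_A = (V_B/V_A)³ = (1.27638)³ = 2.07939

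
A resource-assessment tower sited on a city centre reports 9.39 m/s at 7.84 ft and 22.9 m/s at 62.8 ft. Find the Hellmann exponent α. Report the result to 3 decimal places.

α ≈ 0.428

Power law: V₂/V₁ = (z₂/z₁)^α ⇒ α = ln(V₂/V₁) / ln(z₂/z₁)
α = ln(22.9/9.39) / ln(62.8/7.84) = ln(2.4388) / ln(8.0102)
  = 0.89149 / 2.08072 = 0.42845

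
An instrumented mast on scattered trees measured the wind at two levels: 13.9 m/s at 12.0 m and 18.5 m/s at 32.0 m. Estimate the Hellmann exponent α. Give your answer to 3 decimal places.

Power law: V₂/V₁ = (z₂/z₁)^α ⇒ α = ln(V₂/V₁) / ln(z₂/z₁)
α = ln(18.5/13.9) / ln(32.0/12.0) = ln(1.3309) / ln(2.6667)
  = 0.28588 / 0.98083 = 0.29147

α ≈ 0.291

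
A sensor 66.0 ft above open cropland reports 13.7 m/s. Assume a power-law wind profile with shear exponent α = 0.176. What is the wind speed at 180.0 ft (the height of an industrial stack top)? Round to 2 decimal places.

16.35 m/s

Power-law profile: V₂ = V₁ · (z₂/z₁)^α
V₂ = 13.7 × (180.0/66.0)^0.176 = 13.7 × (2.7273)^0.176
    = 13.7 × 1.1931 = 16.3459 m/s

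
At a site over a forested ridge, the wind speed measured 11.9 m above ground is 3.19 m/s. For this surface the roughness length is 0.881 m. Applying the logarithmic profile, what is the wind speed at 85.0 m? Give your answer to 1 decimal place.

Log law: V(z) ∝ ln(z/z₀), so V₂/V₁ = ln(z₂/z₀) / ln(z₁/z₀).
ln(85.0/0.881) = 4.5693, ln(11.9/0.881) = 2.6032
V₂ = 3.19 × 4.5693/2.6032 = 3.19 × 1.7553 = 5.5993 m/s

5.6 m/s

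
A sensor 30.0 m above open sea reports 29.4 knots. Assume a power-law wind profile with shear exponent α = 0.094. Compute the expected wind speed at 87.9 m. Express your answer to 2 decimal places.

Power-law profile: V₂ = V₁ · (z₂/z₁)^α
V₂ = 29.4 × (87.9/30.0)^0.094 = 29.4 × (2.9300)^0.094
    = 29.4 × 1.1063 = 32.5262 knots

32.53 knots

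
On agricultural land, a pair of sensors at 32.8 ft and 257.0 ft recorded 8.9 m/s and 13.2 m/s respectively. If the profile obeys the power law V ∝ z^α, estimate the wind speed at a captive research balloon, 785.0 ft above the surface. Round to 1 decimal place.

First find α: α = ln(V₂/V₁)/ln(z₂/z₁) = ln(13.2/8.9)/ln(257.0/32.8) = 0.39417/2.05865 = 0.1915
Extrapolate from 257.0 ft to 785.0 ft: V₃ = 13.2 × (785.0/257.0)^0.1915 = 13.2 × 1.2384 = 16.3465 m/s

16.3 m/s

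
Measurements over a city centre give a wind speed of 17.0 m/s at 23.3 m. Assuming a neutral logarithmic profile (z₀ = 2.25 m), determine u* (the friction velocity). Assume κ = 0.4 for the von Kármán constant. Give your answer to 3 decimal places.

Log law: V(z) = (u*/κ) · ln(z/z₀) ⇒ u* = κ · V / ln(z/z₀)
u* = 0.4 × 17.0 / ln(23.3/2.25) = 0.4 × 17.0 / 2.3375
   = 6.8000 / 2.3375 = 2.9091 m/s

u* ≈ 2.909 m/s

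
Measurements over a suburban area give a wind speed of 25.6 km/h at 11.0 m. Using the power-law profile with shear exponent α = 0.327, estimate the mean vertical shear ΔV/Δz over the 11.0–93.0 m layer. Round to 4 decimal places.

0.3153 km/h/m

Power law: V₂ = V₁ · (z₂/z₁)^α = 25.6 × (8.4545)^0.327 = 51.4516 km/h
ΔV/Δz = (51.4516 − 25.6)/(93.0 − 11.0) = 25.8516/82.0000 = 0.31526 km/h/m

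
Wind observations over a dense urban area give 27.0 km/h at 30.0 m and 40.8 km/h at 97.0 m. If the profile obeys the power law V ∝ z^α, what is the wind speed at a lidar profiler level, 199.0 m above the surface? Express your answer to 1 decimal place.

52.5 km/h

First find α: α = ln(V₂/V₁)/ln(z₂/z₁) = ln(40.8/27.0)/ln(97.0/30.0) = 0.41285/1.17351 = 0.3518
Extrapolate from 97.0 m to 199.0 m: V₃ = 40.8 × (199.0/97.0)^0.3518 = 40.8 × 1.2876 = 52.5353 km/h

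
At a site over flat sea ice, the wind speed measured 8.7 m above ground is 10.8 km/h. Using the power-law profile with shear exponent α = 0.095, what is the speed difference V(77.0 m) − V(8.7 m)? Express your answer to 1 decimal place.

Power law: V₂ = V₁ · (z₂/z₁)^α = 10.8 × (8.8506)^0.095 = 13.2857 km/h
ΔV = 13.2857 − 10.8 = 2.4857 km/h

2.5 km/h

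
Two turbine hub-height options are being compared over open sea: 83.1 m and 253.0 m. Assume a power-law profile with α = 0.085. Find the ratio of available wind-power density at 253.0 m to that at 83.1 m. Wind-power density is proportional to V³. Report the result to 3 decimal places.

Speed ratio: V_B/V_A = (z_B/z_A)^α = (253.0/83.1)^0.085 = (3.0445)^0.085 = 1.09926
Power-density ratio: P_B/P_A = (V_B/V_A)³ = (1.09926)³ = 1.32830

1.328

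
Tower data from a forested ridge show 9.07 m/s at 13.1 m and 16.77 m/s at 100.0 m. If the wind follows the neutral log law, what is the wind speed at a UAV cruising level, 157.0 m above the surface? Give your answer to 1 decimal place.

Log law: V ∝ ln(z/z₀). From the pair, with r = V₁/V₂ = 0.54085,
ln z₀ = (ln z₁ − r·ln z₂)/(1 − r) = (2.5726 − 0.54085×4.6052)/0.45915 = 0.1784 → z₀ = 1.195 m
V₃ = V₁ · ln(z₃/z₀)/ln(z₁/z₀) = 9.07 × 4.8778/2.3942 = 18.4788 m/s

18.5 m/s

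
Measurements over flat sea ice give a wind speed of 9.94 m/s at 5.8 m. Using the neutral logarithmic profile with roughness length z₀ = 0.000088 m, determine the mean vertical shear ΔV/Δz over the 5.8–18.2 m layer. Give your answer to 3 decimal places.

Log law: V₂ = V₁ · ln(z₂/z₀)/ln(z₁/z₀) = 9.94 × 12.2396/11.0960 = 10.9644 m/s
ΔV/Δz = (10.9644 − 9.94)/(18.2 − 5.8) = 1.0244/12.4000 = 0.08261 m/s/m

0.083 m/s/m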